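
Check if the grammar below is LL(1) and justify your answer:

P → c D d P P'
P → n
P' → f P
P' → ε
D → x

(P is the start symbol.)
A grammar is LL(1) if for each non-terminal N with multiple productions, the predict sets of those productions are pairwise disjoint, where PREDICT(N → α) = (FIRST(α) \ {ε}) ∪ (FOLLOW(N) if α ⇒* ε).

Relevant sets:
  FOLLOW(P') = { $, 'f' }

For P:
  PREDICT(P → c D d P P') = { 'c' }
  PREDICT(P → n) = { 'n' }
For P':
  PREDICT(P' → f P) = { 'f' }
  PREDICT(P' → ε) = { $, 'f' }
D has a single production, so nothing to check there.

Conflict found: Predict set conflict for P': { 'f' }
The grammar is NOT LL(1).

Answer: No. Predict set conflict for P': { 'f' }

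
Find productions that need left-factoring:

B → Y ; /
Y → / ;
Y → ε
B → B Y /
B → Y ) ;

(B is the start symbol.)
Yes, B has productions with common prefix 'Y'

Left-factoring is needed when two productions for the same non-terminal
share a common prefix on the right-hand side.

Productions for B:
  B → Y ; /
  B → B Y /
  B → Y ) ;
Productions for Y:
  Y → / ;
  Y → ε

Found common prefix 'Y' in productions for B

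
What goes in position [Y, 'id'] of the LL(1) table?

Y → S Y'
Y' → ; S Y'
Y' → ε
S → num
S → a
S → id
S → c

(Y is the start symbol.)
To find M[Y, 'id'], we find productions for Y where 'id' is in the predict set (PREDICT(N → α) = (FIRST(α) \ {ε}) ∪ (FOLLOW(N) if α ⇒* ε)).

Relevant sets:
  FIRST(S) = { 'a', 'c', 'id', 'num' }

Y → S Y': PREDICT = { 'a', 'c', 'id', 'num' }
  'id' is in predict set, so this production goes in M[Y, 'id']

M[Y, 'id'] = Y → S Y'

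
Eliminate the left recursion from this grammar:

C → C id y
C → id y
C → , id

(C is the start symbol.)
C → id y C'
C → , id C'
C' → id y C'
C' → ε

C is directly left-recursive. The standard transformation for
  A → A α₁ | ... | A α_m | β₁ | ... | β_n
is
  A  → β₁ A' | ... | β_n A'
  A' → α₁ A' | ... | α_m A' | ε

C → id y becomes C → id y C'
C → , id becomes C → , id C'
C → C id y becomes C' → id y C'
Add C' → ε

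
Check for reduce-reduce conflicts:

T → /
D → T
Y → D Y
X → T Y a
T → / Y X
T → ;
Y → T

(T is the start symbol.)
Yes — I5: [D → T .] vs [Y → T .]

A reduce-reduce conflict occurs when an LR(0) state has two complete items [A → α .] and [B → β .] — both call for a reduction, and with no lookahead the parser cannot choose between them.

Augment with T' → T and build the canonical LR(0) collection (I0 = CLOSURE({[T' → . T]}), then GOTO on every symbol after a dot until no new states appear). It has 12 states:
  I0: { [T → . / Y X], [T → . /], [T → . ;], [T' → . T] }  — shift
  I1: { [D → . T], [T → . / Y X], [T → . /], [T → . ;], [T → / . Y X], [T → / .], [Y → . D Y], [Y → . T] }  — shift, reduce
  I2: { [T → ; .] }  — reduce
  I3: { [T' → T .] }  — accept
  I4: { [D → . T], [T → . / Y X], [T → . /], [T → . ;], [Y → . D Y], [Y → . T], [Y → D . Y] }  — shift
  I5: { [D → T .], [Y → T .] }  — 2 reduces
  I6: { [T → . / Y X], [T → . /], [T → . ;], [T → / Y . X], [X → . T Y a] }  — shift
  I7: { [D → . T], [T → . / Y X], [T → . /], [T → . ;], [X → T . Y a], [Y → . D Y], [Y → . T] }  — shift
  I8: { [T → / Y X .] }  — reduce
  I9: { [X → T Y . a] }  — shift
  I10: { [X → T Y a .] }  — reduce
  I11: { [Y → D Y .] }  — reduce

I5 contains complete items [D → T .], [Y → T .] — reduce-reduce conflict.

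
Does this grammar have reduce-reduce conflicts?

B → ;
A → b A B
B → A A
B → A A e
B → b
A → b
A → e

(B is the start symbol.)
Yes — I4: [A → b .] vs [B → b .]

Augment with B' → B and build the canonical LR(0) collection (I0 = CLOSURE({[B' → . B]}), then GOTO on every symbol after a dot until no new states appear). It has 11 states:
  I0: { [A → . b A B], [A → . b], [A → . e], [B → . ;], [B → . A A e], [B → . A A], [B → . b], [B' → . B] }  — shift
  I1: { [B → ; .] }  — reduce
  I2: { [A → . b A B], [A → . b], [A → . e], [B → A . A e], [B → A . A] }  — shift
  I3: { [B' → B .] }  — accept
  I4: { [A → . b A B], [A → . b], [A → . e], [A → b . A B], [A → b .], [B → b .] }  — shift, 2 reduces
  I5: { [A → e .] }  — reduce
  I6: { [A → . b A B], [A → . b], [A → . e], [A → b A . B], [B → . ;], [B → . A A e], [B → . A A], [B → . b] }  — shift
  I7: { [A → . b A B], [A → . b], [A → . e], [A → b . A B], [A → b .] }  — shift, reduce
  I8: { [A → b A B .] }  — reduce
  I9: { [B → A A . e], [B → A A .] }  — shift, reduce
  I10: { [B → A A e .] }  — reduce

I4 contains complete items [A → b .], [B → b .] — reduce-reduce conflict.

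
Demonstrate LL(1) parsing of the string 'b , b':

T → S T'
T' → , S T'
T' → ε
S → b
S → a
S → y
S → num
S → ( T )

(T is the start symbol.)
Stack is shown with the top on the left.

Stack     Input    Action
-------------------------
T $       b , b $  output T → S T'
S T' $    b , b $  output S → b
b T' $    b , b $  match 'b'
T' $      , b $    output T' → , S T'
, S T' $  , b $    match ','
S T' $    b $      output S → b
b T' $    b $      match 'b'
T' $      $        output T' → ε
$         $        accept

The string is accepted.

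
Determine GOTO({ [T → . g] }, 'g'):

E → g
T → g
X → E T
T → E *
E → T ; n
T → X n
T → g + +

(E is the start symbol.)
{ [T → g .] }

GOTO(I, 'g') = CLOSURE({ [A → αX.β] : [A → α.Xβ] ∈ I, X = 'g' })

Items with dot before 'g', with the dot advanced:
  [T → . g] → [T → g .]
Closure adds nothing (no advanced item has the dot before a non-terminal).

GOTO = { [T → g .] }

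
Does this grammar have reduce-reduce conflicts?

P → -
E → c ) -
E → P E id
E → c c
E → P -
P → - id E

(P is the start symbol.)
Yes — I10: [E → P - .] vs [P → - .]

A reduce-reduce conflict occurs when an LR(0) state has two complete items [A → α .] and [B → β .] — both call for a reduction, and with no lookahead the parser cannot choose between them.

Augment with P' → P and build the canonical LR(0) collection (I0 = CLOSURE({[P' → . P]}), then GOTO on every symbol after a dot until no new states appear). It has 13 states:
  I0: { [P → . - id E], [P → . -], [P' → . P] }  — shift
  I1: { [P → - . id E], [P → - .] }  — shift, reduce
  I2: { [P' → P .] }  — accept
  I3: { [E → . P -], [E → . P E id], [E → . c ) -], [E → . c c], [P → - id . E], [P → . - id E], [P → . -] }  — shift
  I4: { [P → - id E .] }  — reduce
  I5: { [E → . P -], [E → . P E id], [E → . c ) -], [E → . c c], [E → P . -], [E → P . E id], [P → . - id E], [P → . -] }  — shift
  I6: { [E → c . ) -], [E → c . c] }  — shift
  I7: { [E → c ) . -] }  — shift
  I8: { [E → c c .] }  — reduce
  I9: { [E → c ) - .] }  — reduce
  I10: { [E → P - .], [P → - . id E], [P → - .] }  — shift, 2 reduces
  I11: { [E → P E . id] }  — shift
  I12: { [E → P E id .] }  — reduce

I10 contains complete items [E → P - .], [P → - .] — reduce-reduce conflict.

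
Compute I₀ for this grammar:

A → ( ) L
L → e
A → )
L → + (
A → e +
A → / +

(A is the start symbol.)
{ [A → . ( ) L], [A → . )], [A → . / +], [A → . e +], [A' → . A] }

First, augment the grammar with A' → A
I₀ = CLOSURE({ [A' → . A] }):
  [A' → . A] has the dot before A: add [A → . ( ) L], [A → . )], [A → . e +], [A → . / +]
No further items can be added.

I₀ = { [A → . ( ) L], [A → . )], [A → . / +], [A → . e +], [A' → . A] }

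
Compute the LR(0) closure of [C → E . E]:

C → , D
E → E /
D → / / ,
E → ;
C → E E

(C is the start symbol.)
{ [C → E . E], [E → . ;], [E → . E /] }

Start with: [C → E . E]
  [C → E . E] has the dot before E: add [E → . E /], [E → . ;]
No further items can be added.

CLOSURE = { [C → E . E], [E → . ;], [E → . E /] }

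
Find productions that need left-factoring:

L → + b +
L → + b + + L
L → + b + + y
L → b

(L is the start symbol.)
Yes, L has productions with common prefix '+ b +'

Left-factoring is needed when two productions for the same non-terminal
share a common prefix on the right-hand side.

Productions for L:
  L → + b +
  L → + b + + L
  L → + b + + y
  L → b

Found common prefix '+ b +' in productions for L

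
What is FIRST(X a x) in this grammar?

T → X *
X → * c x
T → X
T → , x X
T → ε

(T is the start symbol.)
{ '*' }

FIRST sets of the non-terminals involved (from the grammar, by fixed-point iteration):
  FIRST(X) = { '*' }

To compute FIRST(X a x), process the symbols left to right:
Symbol X is a non-terminal. Add FIRST(X) \ {ε} = { '*' }
X is not nullable (ε ∉ FIRST(X)), so stop here.
FIRST(X a x) = { '*' }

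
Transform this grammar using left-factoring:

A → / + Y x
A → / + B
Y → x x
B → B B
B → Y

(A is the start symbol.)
Left-factoring transforms A → αβ₁ | αβ₂ into A → αA' and A' → β₁ | β₂
(α is the longest common prefix among the alternatives). Repeat until
no nonterminal has two alternatives with a common prefix.

Round 1: A has alternatives sharing prefix '/ +'. Introduce A': A → / + A'
  Add: A' → Y x
  Add: A' → B

No remaining common prefixes — done.

Resulting grammar:
A → / + A'
A' → Y x
A' → B
Y → x x
B → B B
B → Y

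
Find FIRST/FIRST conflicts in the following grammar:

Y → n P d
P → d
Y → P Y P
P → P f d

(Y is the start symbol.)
Yes. P → d / P → P f d on { 'd' }

A FIRST/FIRST conflict occurs when two productions N → α and N → β for the same non-terminal have FIRST(α) ∩ FIRST(β) ≠ ∅ (with ε ∈ FIRST of a nullable right-hand side, so two nullable alternatives also conflict).

FIRST sets of the non-terminals at (or reachable through a nullable prefix from) the front of some alternative:
  FIRST(P) = { 'd' }

Productions for Y:
  Y → n P d: FIRST = { 'n' }
  Y → P Y P: FIRST = { 'd' }
Productions for P:
  P → d: FIRST = { 'd' }
  P → P f d: FIRST = { 'd' }

Conflict for P: P → d and P → P f d
  Overlap: { 'd' }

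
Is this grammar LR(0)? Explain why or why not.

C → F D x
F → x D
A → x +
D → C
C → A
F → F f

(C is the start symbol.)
Yes, the grammar is LR(0)

A grammar is LR(0) if no state in the canonical LR(0) collection has:
  - both a shift item (dot before a terminal) and a complete item (shift-reduce conflict), or
  - two or more complete items (reduce-reduce conflict; the accept item [C' → C .] counts as a complete item here).

Augment with C' → C and build the canonical LR(0) collection (I0 = CLOSURE({[C' → . C]}), then GOTO on every symbol after a dot until no new states appear). It has 11 states:
  I0: { [A → . x +], [C → . A], [C → . F D x], [C' → . C], [F → . F f], [F → . x D] }  — shift
  I1: { [C → A .] }  — reduce
  I2: { [C' → C .] }  — accept
  I3: { [A → . x +], [C → . A], [C → . F D x], [C → F . D x], [D → . C], [F → . F f], [F → . x D], [F → F . f] }  — shift
  I4: { [A → . x +], [A → x . +], [C → . A], [C → . F D x], [D → . C], [F → . F f], [F → . x D], [F → x . D] }  — shift
  I5: { [A → x + .] }  — reduce
  I6: { [D → C .] }  — reduce
  I7: { [F → x D .] }  — reduce
  I8: { [C → F D . x] }  — shift
  I9: { [F → F f .] }  — reduce
  I10: { [C → F D x .] }  — reduce

Every state is either a pure shift/goto state or contains exactly one complete item and nothing to shift — no conflicts. The grammar is LR(0).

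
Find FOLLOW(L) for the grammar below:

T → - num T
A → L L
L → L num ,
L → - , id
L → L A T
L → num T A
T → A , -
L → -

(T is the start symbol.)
{ ',', '-', 'num' }

To compute FOLLOW(L), find every occurrence of L on a right-hand side N → α L β: add FIRST(β) \ {ε}, and if β is empty or nullable also add FOLLOW(N). Iterate to a fixed point.

In A → L L: L is followed by L, add FIRST(L) \ {ε} = { '-', 'num' }
In A → L L: L is at the end, add FOLLOW(A)
In L → L num ,: L is followed by num ',', add FIRST(num ',') \ {ε} = { 'num' }
In L → L A T: L is followed by A T, add FIRST(A T) \ {ε} = { '-', 'num' }

The FOLLOW sets referred to above (computed the same way, to a fixed point):
  FOLLOW(A) = { ',', '-', 'num' }

Taking the union: FOLLOW(L) = { ',', '-', 'num' }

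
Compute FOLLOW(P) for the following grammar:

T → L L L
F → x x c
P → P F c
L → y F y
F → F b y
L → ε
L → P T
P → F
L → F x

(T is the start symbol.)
To compute FOLLOW(P), find every occurrence of P on a right-hand side N → α P β: add FIRST(β) \ {ε}, and if β is empty or nullable also add FOLLOW(N). Iterate to a fixed point.

In P → P F c: P is followed by F c, add FIRST(F c) \ {ε} = { 'x' }
In L → P T: P is followed by T, add FIRST(T) \ {ε} = { 'x', 'y' }
  T is nullable, so also add FOLLOW(L)

The FOLLOW sets referred to above (computed the same way, to a fixed point):
  FOLLOW(L) = { $, 'x', 'y' }

Taking the union: FOLLOW(P) = { $, 'x', 'y' }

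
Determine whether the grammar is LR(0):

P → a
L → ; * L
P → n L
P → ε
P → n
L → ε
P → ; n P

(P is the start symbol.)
Augment with P' → P and build the canonical LR(0) collection (I0 = CLOSURE({[P' → . P]}), then GOTO on every symbol after a dot until no new states appear). It has 11 states:
  I0: { [P → . ; n P], [P → . a], [P → . n L], [P → . n], [P → .], [P' → . P] }  — shift, reduce
  I1: { [P → ; . n P] }  — shift
  I2: { [P' → P .] }  — accept
  I3: { [P → a .] }  — reduce
  I4: { [L → . ; * L], [L → .], [P → n . L], [P → n .] }  — shift, 2 reduces
  I5: { [L → ; . * L] }  — shift
  I6: { [P → n L .] }  — reduce
  I7: { [L → . ; * L], [L → .], [L → ; * . L] }  — shift, reduce
  I8: { [L → ; * L .] }  — reduce
  I9: { [P → . ; n P], [P → . a], [P → . n L], [P → . n], [P → .], [P → ; n . P] }  — shift, reduce
  I10: { [P → ; n P .] }  — reduce

Conflict in state I0:
  Shift-reduce conflict between [P → .] and [P → . ; n P]
So the grammar is NOT LR(0).

Answer: No. Shift-reduce conflict between [P → .] and [P → . ; n P]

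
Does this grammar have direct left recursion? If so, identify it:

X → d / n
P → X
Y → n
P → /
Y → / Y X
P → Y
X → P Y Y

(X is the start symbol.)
Direct left recursion occurs when N → N α for some non-terminal N (the right-hand side begins with the left-hand side itself).

X → d / n: starts with d
P → X: starts with X
Y → n: starts with n
P → /: starts with '/'
Y → / Y X: starts with '/'
P → Y: starts with Y
X → P Y Y: starts with P

No direct left recursion found.

Answer: No direct left recursion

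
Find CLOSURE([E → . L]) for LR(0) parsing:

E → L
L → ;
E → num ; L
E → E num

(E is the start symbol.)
Start with: [E → . L]
  [E → . L] has the dot before L: add [L → . ;]
No further items can be added.

CLOSURE = { [E → . L], [L → . ;] }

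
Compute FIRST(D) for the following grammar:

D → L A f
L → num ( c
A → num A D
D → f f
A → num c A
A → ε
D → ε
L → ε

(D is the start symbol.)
{ 'f', 'num', ε }

FIRST sets of the other non-terminals involved (by the same procedure, iterated to a fixed point):
  FIRST(L) = { 'num', ε }
  FIRST(A) = { 'num', ε }

From D → L A f:
  - L is a non-terminal: add FIRST(L) \ {ε} = { 'num' }
    L is nullable, so continue to the next symbol
  - A is a non-terminal: add FIRST(A) \ {ε} = { 'num' }
    A is nullable, so continue to the next symbol
  - f is a terminal: add 'f' and stop
From D → f f:
  - f is a terminal: add 'f' and stop
From D → ε:
  - ε-production, so ε ∈ FIRST(D)

Collecting: FIRST(D) = { 'f', 'num', ε }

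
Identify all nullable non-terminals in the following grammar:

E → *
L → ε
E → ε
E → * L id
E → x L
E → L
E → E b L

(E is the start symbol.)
A non-terminal is nullable if it can derive ε (the empty string): either it has an ε-production, or it has a production whose right-hand side consists entirely of nullable non-terminals.

ε-productions: L → ε, E → ε
So L, E are immediately nullable.
Every non-terminal is now nullable.
Nullable = { 'E', 'L' }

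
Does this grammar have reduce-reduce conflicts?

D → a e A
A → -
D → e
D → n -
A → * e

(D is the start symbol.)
No reduce-reduce conflicts

Augment with D' → D and build the canonical LR(0) collection (I0 = CLOSURE({[D' → . D]}), then GOTO on every symbol after a dot until no new states appear). It has 11 states:
  I0: { [D → . a e A], [D → . e], [D → . n -], [D' → . D] }  — shift
  I1: { [D' → D .] }  — accept
  I2: { [D → a . e A] }  — shift
  I3: { [D → e .] }  — reduce
  I4: { [D → n . -] }  — shift
  I5: { [D → n - .] }  — reduce
  I6: { [A → . * e], [A → . -], [D → a e . A] }  — shift
  I7: { [A → * . e] }  — shift
  I8: { [A → - .] }  — reduce
  I9: { [D → a e A .] }  — reduce
  I10: { [A → * e .] }  — reduce

No state contains more than one complete item.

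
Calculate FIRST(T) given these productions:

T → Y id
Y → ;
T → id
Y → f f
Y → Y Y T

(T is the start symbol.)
FIRST sets of the other non-terminals involved (by the same procedure, iterated to a fixed point):
  FIRST(Y) = { ';', 'f' }

From T → Y id:
  - Y is a non-terminal: add FIRST(Y) \ {ε} = { ';', 'f' }
    Y is not nullable, so stop
From T → id:
  - id is a terminal: add 'id' and stop

Collecting: FIRST(T) = { ';', 'f', 'id' }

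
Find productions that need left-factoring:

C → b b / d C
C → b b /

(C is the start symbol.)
Left-factoring is needed when two productions for the same non-terminal
share a common prefix on the right-hand side.

Productions for C:
  C → b b / d C
  C → b b /

Found common prefix 'b b /' in productions for C

Answer: Yes, C has productions with common prefix 'b b /'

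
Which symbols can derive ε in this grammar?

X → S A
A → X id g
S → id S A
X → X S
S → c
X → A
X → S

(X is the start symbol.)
None

A non-terminal is nullable if it can derive ε (the empty string): either it has an ε-production, or it has a production whose right-hand side consists entirely of nullable non-terminals.

There are no ε-productions, so no non-terminal can derive ε.
No non-terminals are nullable.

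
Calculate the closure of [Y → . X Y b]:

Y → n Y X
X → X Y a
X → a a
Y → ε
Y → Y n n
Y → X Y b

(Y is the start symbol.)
{ [X → . X Y a], [X → . a a], [Y → . X Y b] }

To compute CLOSURE, for each item [A → α.Bβ] where B is a non-terminal, add [B → .γ] for all productions B → γ; repeat for the newly added items until nothing changes.

Start with: [Y → . X Y b]
  [Y → . X Y b] has the dot before X: add [X → . X Y a], [X → . a a]
No further items can be added.

CLOSURE = { [X → . X Y a], [X → . a a], [Y → . X Y b] }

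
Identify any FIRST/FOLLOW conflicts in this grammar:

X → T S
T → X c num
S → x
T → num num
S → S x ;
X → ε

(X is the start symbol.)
Yes. X → T S with FOLLOW(X) on { 'c' }

Nullable non-terminals: X.
FIRST sets used below: FIRST(T) = { 'c', 'num' }

X: nullable alternative(s) X → ε; FOLLOW(X) = { $, 'c' }
  X → T S: FIRST \ {ε} = { 'c', 'num' } — overlaps FOLLOW(X) on { 'c' }: CONFLICT
  X → ε: FIRST \ {ε} = { } — this is the only nullable alternative, skip

S, T have no nullable alternative, so no FIRST/FOLLOW check is needed there.

So the grammar has 1 FIRST/FOLLOW conflict (marked CONFLICT above).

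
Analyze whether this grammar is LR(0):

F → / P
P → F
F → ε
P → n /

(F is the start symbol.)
A grammar is LR(0) if no state in the canonical LR(0) collection has:
  - both a shift item (dot before a terminal) and a complete item (shift-reduce conflict), or
  - two or more complete items (reduce-reduce conflict; the accept item [F' → F .] counts as a complete item here).

Augment with F' → F and build the canonical LR(0) collection (I0 = CLOSURE({[F' → . F]}), then GOTO on every symbol after a dot until no new states appear). It has 7 states:
  I0: { [F → . / P], [F → .], [F' → . F] }  — shift, reduce
  I1: { [F → . / P], [F → .], [F → / . P], [P → . F], [P → . n /] }  — shift, reduce
  I2: { [F' → F .] }  — accept
  I3: { [P → F .] }  — reduce
  I4: { [F → / P .] }  — reduce
  I5: { [P → n . /] }  — shift
  I6: { [P → n / .] }  — reduce

Conflict in state I0:
  Shift-reduce conflict between [F → .] and [F → . / P]
So the grammar is NOT LR(0).

Answer: No. Shift-reduce conflict between [F → .] and [F → . / P]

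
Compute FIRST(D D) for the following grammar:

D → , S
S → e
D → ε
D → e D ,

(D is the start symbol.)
FIRST sets of the non-terminals involved (from the grammar, by fixed-point iteration):
  FIRST(D) = { ',', 'e', ε }

To compute FIRST(D D), process the symbols left to right:
Symbol D is a non-terminal. Add FIRST(D) \ {ε} = { ',', 'e' }
D is nullable (ε ∈ FIRST(D)), continue to the next symbol.
Symbol D is a non-terminal. Add FIRST(D) \ {ε} = { ',', 'e' }
D is nullable (ε ∈ FIRST(D)), continue to the next symbol.
All symbols are nullable, so ε is in the result.
FIRST(D D) = { ',', 'e', ε }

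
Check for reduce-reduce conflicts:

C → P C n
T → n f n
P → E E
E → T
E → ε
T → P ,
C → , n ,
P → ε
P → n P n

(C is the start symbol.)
Yes — I0: [E → .] vs [P → .]; I3: [E → .] vs [P → .]; I4: [E → .] vs [P → .]; I6: [E → .] vs [P → .]; I17: [E → .] vs [P → .]

Augment with C' → C and build the canonical LR(0) collection (I0 = CLOSURE({[C' → . C]}), then GOTO on every symbol after a dot until no new states appear). It has 19 states:
  I0: { [C → . , n ,], [C → . P C n], [C' → . C], [E → . T], [E → .], [P → . E E], [P → . n P n], [P → .], [T → . P ,], [T → . n f n] }  — shift, 2 reduces
  I1: { [C → , . n ,] }  — shift
  I2: { [C' → C .] }  — accept
  I3: { [E → . T], [E → .], [P → . E E], [P → . n P n], [P → .], [P → E . E], [T → . P ,], [T → . n f n] }  — shift, 2 reduces
  I4: { [C → . , n ,], [C → . P C n], [C → P . C n], [E → . T], [E → .], [P → . E E], [P → . n P n], [P → .], [T → . P ,], [T → . n f n], [T → P . ,] }  — shift, 2 reduces
  I5: { [E → T .] }  — reduce
  I6: { [E → . T], [E → .], [P → . E E], [P → . n P n], [P → .], [P → n . P n], [T → . P ,], [T → . n f n], [T → n . f n] }  — shift, 2 reduces
  I7: { [P → n P . n], [T → P . ,] }  — shift
  I8: { [T → n f . n] }  — shift
  I9: { [T → n f n .] }  — reduce
  I10: { [T → P , .] }  — reduce
  I11: { [P → n P n .] }  — reduce
  I12: { [C → , . n ,], [T → P , .] }  — shift, reduce
  I13: { [C → P C . n] }  — shift
  I14: { [C → P C n .] }  — reduce
  I15: { [C → , n . ,] }  — shift
  I16: { [C → , n , .] }  — reduce
  I17: { [E → . T], [E → .], [P → . E E], [P → . n P n], [P → .], [P → E . E], [P → E E .], [T → . P ,], [T → . n f n] }  — shift, 3 reduces
  I18: { [T → P . ,] }  — shift

I0 contains complete items [E → .], [P → .] — reduce-reduce conflict.
I3 contains complete items [E → .], [P → .] — reduce-reduce conflict.
I4 contains complete items [E → .], [P → .] — reduce-reduce conflict.
I6 contains complete items [E → .], [P → .] — reduce-reduce conflict.
I17 contains complete items [E → .], [P → .], [P → E E .] — reduce-reduce conflict.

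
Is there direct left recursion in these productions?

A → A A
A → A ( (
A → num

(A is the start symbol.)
Yes, A is left-recursive

Direct left recursion occurs when N → N α for some non-terminal N (the right-hand side begins with the left-hand side itself).

A → A A: LEFT RECURSIVE (starts with A)
A → A ( (: LEFT RECURSIVE (starts with A)
A → num: starts with num

The grammar has direct left recursion on: A.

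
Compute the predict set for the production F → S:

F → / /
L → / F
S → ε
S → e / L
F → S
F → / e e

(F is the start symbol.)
PREDICT(F → S) = (FIRST(RHS) \ {ε}) ∪ (FOLLOW(F) if ε ∈ FIRST(RHS), i.e. RHS ⇒* ε)
FIRST(S) = { 'e', ε }
FIRST(S) = { 'e', ε }
ε ∈ FIRST(S) (the right-hand side is nullable), so add FOLLOW(F) = { $ }
PREDICT(F → S) = { $, 'e' }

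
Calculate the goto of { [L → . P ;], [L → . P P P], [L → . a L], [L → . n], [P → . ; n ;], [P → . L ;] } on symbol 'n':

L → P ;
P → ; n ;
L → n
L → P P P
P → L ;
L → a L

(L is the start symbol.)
{ [L → n .] }

GOTO(I, 'n') = CLOSURE({ [A → αX.β] : [A → α.Xβ] ∈ I, X = 'n' })

Items with dot before 'n', with the dot advanced:
  [L → . n] → [L → n .]
Closure adds nothing (no advanced item has the dot before a non-terminal).

GOTO = { [L → n .] }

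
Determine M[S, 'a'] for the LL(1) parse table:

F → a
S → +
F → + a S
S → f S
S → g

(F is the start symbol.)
Empty (error entry)

To find M[S, 'a'], we find productions for S where 'a' is in the predict set (PREDICT(N → α) = (FIRST(α) \ {ε}) ∪ (FOLLOW(N) if α ⇒* ε)).

S → +: PREDICT = { '+' }
S → f S: PREDICT = { 'f' }
S → g: PREDICT = { 'g' }

M[S, 'a'] is empty (no production applies)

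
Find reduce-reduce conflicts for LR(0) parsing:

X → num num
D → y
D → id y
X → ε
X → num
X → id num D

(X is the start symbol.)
No reduce-reduce conflicts

Augment with X' → X and build the canonical LR(0) collection (I0 = CLOSURE({[X' → . X]}), then GOTO on every symbol after a dot until no new states appear). It has 10 states:
  I0: { [X → . id num D], [X → . num num], [X → . num], [X → .], [X' → . X] }  — shift, reduce
  I1: { [X' → X .] }  — accept
  I2: { [X → id . num D] }  — shift
  I3: { [X → num . num], [X → num .] }  — shift, reduce
  I4: { [X → num num .] }  — reduce
  I5: { [D → . id y], [D → . y], [X → id num . D] }  — shift
  I6: { [X → id num D .] }  — reduce
  I7: { [D → id . y] }  — shift
  I8: { [D → y .] }  — reduce
  I9: { [D → id y .] }  — reduce

No state contains more than one complete item.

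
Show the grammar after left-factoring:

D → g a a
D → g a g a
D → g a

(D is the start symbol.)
D → g a D'
D' → a
D' → g a
D' → ε

Left-factoring transforms A → αβ₁ | αβ₂ into A → αA' and A' → β₁ | β₂
(α is the longest common prefix among the alternatives). Repeat until
no nonterminal has two alternatives with a common prefix.

Round 1: D has alternatives sharing prefix 'g a'. Introduce D': D → g a D'
  Add: D' → a
  Add: D' → g a
  Add: D' → ε

No remaining common prefixes — done.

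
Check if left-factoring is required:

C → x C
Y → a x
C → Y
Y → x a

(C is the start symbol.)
No, left-factoring is not needed

Left-factoring is needed when two productions for the same non-terminal
share a common prefix on the right-hand side.

Productions for C:
  C → x C
  C → Y
Productions for Y:
  Y → a x
  Y → x a

No common prefixes found.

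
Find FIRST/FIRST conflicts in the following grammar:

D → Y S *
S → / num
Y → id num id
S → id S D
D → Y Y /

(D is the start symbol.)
Yes. D → Y S '*' / D → Y Y '/' on { 'id' }

FIRST sets of the non-terminals at (or reachable through a nullable prefix from) the front of some alternative:
  FIRST(Y) = { 'id' }

Productions for D:
  D → Y S *: FIRST = { 'id' }
  D → Y Y /: FIRST = { 'id' }
Productions for S:
  S → / num: FIRST = { '/' }
  S → id S D: FIRST = { 'id' }
Y has only one production, so no FIRST/FIRST conflict is possible there.

Conflict for D: D → Y S * and D → Y Y /
  Overlap: { 'id' }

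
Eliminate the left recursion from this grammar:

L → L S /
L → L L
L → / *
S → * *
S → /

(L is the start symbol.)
L → / * L'
L' → S / L'
L' → L L'
L' → ε
S → * *
S → /

L is directly left-recursive. The standard transformation for
  A → A α₁ | ... | A α_m | β₁ | ... | β_n
is
  A  → β₁ A' | ... | β_n A'
  A' → α₁ A' | ... | α_m A' | ε

L → / * becomes L → / * L'
L → L S / becomes L' → S / L'
L → L L becomes L' → L L'
Add L' → ε

Productions for other non-terminals are unchanged:
  S → * *
  S → /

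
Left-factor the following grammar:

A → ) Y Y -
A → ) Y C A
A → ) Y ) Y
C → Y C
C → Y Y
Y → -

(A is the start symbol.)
A → ) Y A'
A' → Y -
A' → C A
A' → ) Y
C → Y C'
C' → C
C' → Y
Y → -

Left-factoring transforms A → αβ₁ | αβ₂ into A → αA' and A' → β₁ | β₂
(α is the longest common prefix among the alternatives). Repeat until
no nonterminal has two alternatives with a common prefix.

Round 1: A has alternatives sharing prefix ') Y'. Introduce A': A → ) Y A'
  Add: A' → Y -
  Add: A' → C A
  Add: A' → ) Y

Round 2: C has alternatives sharing prefix 'Y'. Introduce C': C → Y C'
  Add: C' → C
  Add: C' → Y

No remaining common prefixes — done.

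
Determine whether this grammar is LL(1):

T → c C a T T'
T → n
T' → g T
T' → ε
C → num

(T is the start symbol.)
A grammar is LL(1) if for each non-terminal N with multiple productions, the predict sets of those productions are pairwise disjoint, where PREDICT(N → α) = (FIRST(α) \ {ε}) ∪ (FOLLOW(N) if α ⇒* ε).

Relevant sets:
  FOLLOW(T') = { $, 'g' }

For T:
  PREDICT(T → c C a T T') = { 'c' }
  PREDICT(T → n) = { 'n' }
For T':
  PREDICT(T' → g T) = { 'g' }
  PREDICT(T' → ε) = { $, 'g' }
C has a single production, so nothing to check there.

Conflict found: Predict set conflict for T': { 'g' }
The grammar is NOT LL(1).

Answer: No. Predict set conflict for T': { 'g' }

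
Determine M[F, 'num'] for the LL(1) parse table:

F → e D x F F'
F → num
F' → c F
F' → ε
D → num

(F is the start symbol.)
To find M[F, 'num'], we find productions for F where 'num' is in the predict set (PREDICT(N → α) = (FIRST(α) \ {ε}) ∪ (FOLLOW(N) if α ⇒* ε)).

F → e D x F F': PREDICT = { 'e' }
F → num: PREDICT = { 'num' }
  'num' is in predict set, so this production goes in M[F, 'num']

M[F, 'num'] = F → num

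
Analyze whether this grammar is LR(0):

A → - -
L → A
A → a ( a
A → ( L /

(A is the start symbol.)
Yes, the grammar is LR(0)

A grammar is LR(0) if no state in the canonical LR(0) collection has:
  - both a shift item (dot before a terminal) and a complete item (shift-reduce conflict), or
  - two or more complete items (reduce-reduce conflict; the accept item [A' → A .] counts as a complete item here).

Augment with A' → A and build the canonical LR(0) collection (I0 = CLOSURE({[A' → . A]}), then GOTO on every symbol after a dot until no new states appear). It has 11 states:
  I0: { [A → . ( L /], [A → . - -], [A → . a ( a], [A' → . A] }  — shift
  I1: { [A → ( . L /], [A → . ( L /], [A → . - -], [A → . a ( a], [L → . A] }  — shift
  I2: { [A → - . -] }  — shift
  I3: { [A' → A .] }  — accept
  I4: { [A → a . ( a] }  — shift
  I5: { [A → a ( . a] }  — shift
  I6: { [A → a ( a .] }  — reduce
  I7: { [A → - - .] }  — reduce
  I8: { [L → A .] }  — reduce
  I9: { [A → ( L . /] }  — shift
  I10: { [A → ( L / .] }  — reduce

Every state is either a pure shift/goto state or contains exactly one complete item and nothing to shift — no conflicts. The grammar is LR(0).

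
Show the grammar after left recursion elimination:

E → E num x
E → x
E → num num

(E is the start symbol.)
E → x E'
E → num num E'
E' → num x E'
E' → ε

E is directly left-recursive. The standard transformation for
  A → A α₁ | ... | A α_m | β₁ | ... | β_n
is
  A  → β₁ A' | ... | β_n A'
  A' → α₁ A' | ... | α_m A' | ε

E → x becomes E → x E'
E → num num becomes E → num num E'
E → E num x becomes E' → num x E'
Add E' → ε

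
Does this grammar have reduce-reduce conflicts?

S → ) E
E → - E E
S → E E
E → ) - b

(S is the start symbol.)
No reduce-reduce conflicts

Augment with S' → S and build the canonical LR(0) collection (I0 = CLOSURE({[S' → . S]}), then GOTO on every symbol after a dot until no new states appear). It has 13 states:
  I0: { [E → . ) - b], [E → . - E E], [S → . ) E], [S → . E E], [S' → . S] }  — shift
  I1: { [E → ) . - b], [E → . ) - b], [E → . - E E], [S → ) . E] }  — shift
  I2: { [E → - . E E], [E → . ) - b], [E → . - E E] }  — shift
  I3: { [E → . ) - b], [E → . - E E], [S → E . E] }  — shift
  I4: { [S' → S .] }  — accept
  I5: { [E → ) . - b] }  — shift
  I6: { [S → E E .] }  — reduce
  I7: { [E → ) - . b] }  — shift
  I8: { [E → ) - b .] }  — reduce
  I9: { [E → - E . E], [E → . ) - b], [E → . - E E] }  — shift
  I10: { [E → - E E .] }  — reduce
  I11: { [E → ) - . b], [E → - . E E], [E → . ) - b], [E → . - E E] }  — shift
  I12: { [S → ) E .] }  — reduce

No state contains more than one complete item.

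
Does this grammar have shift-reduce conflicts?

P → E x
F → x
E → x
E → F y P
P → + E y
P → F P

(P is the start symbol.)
A shift-reduce conflict occurs when an LR(0) state has both:
  - a complete (reduce) item [A → α .] (dot at the end), and
  - a shift item [B → β . c γ] (dot before a terminal).

Augment with P' → P and build the canonical LR(0) collection (I0 = CLOSURE({[P' → . P]}), then GOTO on every symbol after a dot until no new states appear). It has 13 states:
  I0: { [E → . F y P], [E → . x], [F → . x], [P → . + E y], [P → . E x], [P → . F P], [P' → . P] }  — shift
  I1: { [E → . F y P], [E → . x], [F → . x], [P → + . E y] }  — shift
  I2: { [P → E . x] }  — shift
  I3: { [E → . F y P], [E → . x], [E → F . y P], [F → . x], [P → . + E y], [P → . E x], [P → . F P], [P → F . P] }  — shift
  I4: { [P' → P .] }  — accept
  I5: { [E → x .], [F → x .] }  — 2 reduces
  I6: { [P → F P .] }  — reduce
  I7: { [E → . F y P], [E → . x], [E → F y . P], [F → . x], [P → . + E y], [P → . E x], [P → . F P] }  — shift
  I8: { [E → F y P .] }  — reduce
  I9: { [P → E x .] }  — reduce
  I10: { [P → + E . y] }  — shift
  I11: { [E → F . y P] }  — shift
  I12: { [P → + E y .] }  — reduce

No state contains both a complete item and a shift item.

Answer: No shift-reduce conflicts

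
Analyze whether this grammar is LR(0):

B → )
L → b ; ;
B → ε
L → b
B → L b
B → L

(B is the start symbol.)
A grammar is LR(0) if no state in the canonical LR(0) collection has:
  - both a shift item (dot before a terminal) and a complete item (shift-reduce conflict), or
  - two or more complete items (reduce-reduce conflict; the accept item [B' → B .] counts as a complete item here).

Augment with B' → B and build the canonical LR(0) collection (I0 = CLOSURE({[B' → . B]}), then GOTO on every symbol after a dot until no new states appear). It has 8 states:
  I0: { [B → . )], [B → . L b], [B → . L], [B → .], [B' → . B], [L → . b ; ;], [L → . b] }  — shift, reduce
  I1: { [B → ) .] }  — reduce
  I2: { [B' → B .] }  — accept
  I3: { [B → L . b], [B → L .] }  — shift, reduce
  I4: { [L → b . ; ;], [L → b .] }  — shift, reduce
  I5: { [L → b ; . ;] }  — shift
  I6: { [L → b ; ; .] }  — reduce
  I7: { [B → L b .] }  — reduce

Conflict in state I0:
  Shift-reduce conflict between [B → .] and [B → . )]
So the grammar is NOT LR(0).

Answer: No. Shift-reduce conflict between [B → .] and [B → . )]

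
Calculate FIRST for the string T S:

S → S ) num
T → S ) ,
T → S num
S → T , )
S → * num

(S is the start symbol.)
{ '*' }

FIRST sets of the non-terminals involved (from the grammar, by fixed-point iteration):
  FIRST(T) = { '*' }

To compute FIRST(T S), process the symbols left to right:
Symbol T is a non-terminal. Add FIRST(T) \ {ε} = { '*' }
T is not nullable (ε ∉ FIRST(T)), so stop here.
FIRST(T S) = { '*' }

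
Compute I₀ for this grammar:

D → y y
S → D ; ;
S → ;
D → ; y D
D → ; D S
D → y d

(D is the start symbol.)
{ [D → . ; D S], [D → . ; y D], [D → . y d], [D → . y y], [D' → . D] }

First, augment the grammar with D' → D
I₀ = CLOSURE({ [D' → . D] }):
  [D' → . D] has the dot before D: add [D → . y y], [D → . ; y D], [D → . ; D S], [D → . y d]
No further items can be added.

I₀ = { [D → . ; D S], [D → . ; y D], [D → . y d], [D → . y y], [D' → . D] }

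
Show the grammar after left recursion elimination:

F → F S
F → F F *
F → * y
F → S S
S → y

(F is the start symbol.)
F → * y F'
F → S S F'
F' → S F'
F' → F * F'
F' → ε
S → y

F is directly left-recursive. The standard transformation for
  A → A α₁ | ... | A α_m | β₁ | ... | β_n
is
  A  → β₁ A' | ... | β_n A'
  A' → α₁ A' | ... | α_m A' | ε

F → * y becomes F → * y F'
F → S S becomes F → S S F'
F → F S becomes F' → S F'
F → F F * becomes F' → F * F'
Add F' → ε

Productions for other non-terminals are unchanged:
  S → y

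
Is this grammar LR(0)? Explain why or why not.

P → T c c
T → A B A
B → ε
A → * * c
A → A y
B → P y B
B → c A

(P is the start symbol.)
No. Shift-reduce conflict between [B → .] and [A → . * * c]

A grammar is LR(0) if no state in the canonical LR(0) collection has:
  - both a shift item (dot before a terminal) and a complete item (shift-reduce conflict), or
  - two or more complete items (reduce-reduce conflict; the accept item [P' → P .] counts as a complete item here).

Augment with P' → P and build the canonical LR(0) collection (I0 = CLOSURE({[P' → . P]}), then GOTO on every symbol after a dot until no new states appear). It has 17 states:
  I0: { [A → . * * c], [A → . A y], [P → . T c c], [P' → . P], [T → . A B A] }  — shift
  I1: { [A → * . * c] }  — shift
  I2: { [A → . * * c], [A → . A y], [A → A . y], [B → . P y B], [B → . c A], [B → .], [P → . T c c], [T → . A B A], [T → A . B A] }  — shift, reduce
  I3: { [P' → P .] }  — accept
  I4: { [P → T . c c] }  — shift
  I5: { [P → T c . c] }  — shift
  I6: { [P → T c c .] }  — reduce
  I7: { [A → . * * c], [A → . A y], [T → A B . A] }  — shift
  I8: { [B → P . y B] }  — shift
  I9: { [A → . * * c], [A → . A y], [B → c . A] }  — shift
  I10: { [A → A y .] }  — reduce
  I11: { [A → A . y], [B → c A .] }  — shift, reduce
  I12: { [A → . * * c], [A → . A y], [B → . P y B], [B → . c A], [B → .], [B → P y . B], [P → . T c c], [T → . A B A] }  — shift, reduce
  I13: { [B → P y B .] }  — reduce
  I14: { [A → A . y], [T → A B A .] }  — shift, reduce
  I15: { [A → * * . c] }  — shift
  I16: { [A → * * c .] }  — reduce

Conflict in state I2:
  Shift-reduce conflict between [B → .] and [A → . * * c]
So the grammar is NOT LR(0).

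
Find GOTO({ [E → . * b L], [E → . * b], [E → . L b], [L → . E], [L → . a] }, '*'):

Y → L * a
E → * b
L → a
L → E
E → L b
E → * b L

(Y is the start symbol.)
GOTO(I, '*') = CLOSURE({ [A → αX.β] : [A → α.Xβ] ∈ I, X = '*' })

Items with dot before '*', with the dot advanced:
  [E → . * b] → [E → * . b]
  [E → . * b L] → [E → * . b L]
Closure adds nothing (no advanced item has the dot before a non-terminal).

GOTO = { [E → * . b L], [E → * . b] }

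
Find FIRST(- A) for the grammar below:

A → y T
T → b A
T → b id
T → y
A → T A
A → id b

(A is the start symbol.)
To compute FIRST(- A), process the symbols left to right:
Symbol - is a terminal. Add '-' and stop.
FIRST(- A) = { '-' }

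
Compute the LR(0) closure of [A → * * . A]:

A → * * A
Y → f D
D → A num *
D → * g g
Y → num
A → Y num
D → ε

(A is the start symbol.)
To compute CLOSURE, for each item [A → α.Bβ] where B is a non-terminal, add [B → .γ] for all productions B → γ; repeat for the newly added items until nothing changes.

Start with: [A → * * . A]
  [A → * * . A] has the dot before A: add [A → . * * A], [A → . Y num]
  [A → . Y num] has the dot before Y: add [Y → . f D], [Y → . num]
No further items can be added.

CLOSURE = { [A → * * . A], [A → . * * A], [A → . Y num], [Y → . f D], [Y → . num] }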